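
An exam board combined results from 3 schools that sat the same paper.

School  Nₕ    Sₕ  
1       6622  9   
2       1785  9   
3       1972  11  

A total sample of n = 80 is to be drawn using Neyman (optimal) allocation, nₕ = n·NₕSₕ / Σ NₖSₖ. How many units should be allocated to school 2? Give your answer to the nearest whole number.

13

Σ NₕSₕ = 6622·9 + 1785·9 + 1972·11 = 97355.
Share for 2: 16065/97355 = 0.16501.
n_2 = 80 × 0.16501 = 13.201... → 13.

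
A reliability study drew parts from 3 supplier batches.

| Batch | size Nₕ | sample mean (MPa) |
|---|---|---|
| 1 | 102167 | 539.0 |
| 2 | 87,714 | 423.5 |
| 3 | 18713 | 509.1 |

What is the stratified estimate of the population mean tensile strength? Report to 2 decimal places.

N = 102167 + 87714 + 18713 = 208594.
Weight each subgroup mean by Nₕ/N and sum.
Σ Nₕx̄ₕ = 102167·539.0 + 87714·423.5 + 18713·509.1 = 55068013 + 37146879 + 9526788.3 = 101741680.3.
Divide by N: 101741680.3 / 208594 = 487.7498... → 487.75.

487.75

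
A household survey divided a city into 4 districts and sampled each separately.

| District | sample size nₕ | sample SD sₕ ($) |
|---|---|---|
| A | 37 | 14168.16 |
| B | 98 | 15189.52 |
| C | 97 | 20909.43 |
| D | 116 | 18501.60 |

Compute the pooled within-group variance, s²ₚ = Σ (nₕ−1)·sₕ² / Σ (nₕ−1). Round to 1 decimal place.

322510692.0

Degrees of freedom: 36 + 97 + 96 + 115 = 344.
Σ(nₕ−1)sₕ² = 36·200736757.7856 + 97·230721517.8304 + 96·437204262.9249 + 115·342309202.56 = 110943678045.0208.
s²ₚ = 110943678045.0208 / 344 = 322510691.991... → 322510692.0.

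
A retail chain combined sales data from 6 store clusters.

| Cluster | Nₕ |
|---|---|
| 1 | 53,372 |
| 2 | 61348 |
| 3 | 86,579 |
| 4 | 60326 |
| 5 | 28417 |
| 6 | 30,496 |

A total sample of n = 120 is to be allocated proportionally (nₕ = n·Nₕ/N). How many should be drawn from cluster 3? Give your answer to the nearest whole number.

Share of cluster 3 = 86579/320538 = 0.27011.
Allocate 120 × 0.27011 = 32.413... → 32.

32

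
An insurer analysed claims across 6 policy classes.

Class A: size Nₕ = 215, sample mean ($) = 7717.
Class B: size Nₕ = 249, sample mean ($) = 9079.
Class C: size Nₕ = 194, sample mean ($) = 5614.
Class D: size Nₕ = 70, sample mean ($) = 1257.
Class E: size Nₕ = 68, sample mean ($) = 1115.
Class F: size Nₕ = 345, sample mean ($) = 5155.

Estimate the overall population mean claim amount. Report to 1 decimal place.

N = 1141; weights Wₕ = Nₕ/N = (0.1884, 0.2182, 0.1700, 0.0613, 0.0596, 0.3024).
x̄_st = Σ Wₕ·x̄ₕ = 0.1884·7717 + 0.2182·9079 + 0.1700·5614 + 0.0613·1257 + 0.0596·1115 + 0.3024·5155 ≈ 6092.223...
→ 6092.2.

6092.2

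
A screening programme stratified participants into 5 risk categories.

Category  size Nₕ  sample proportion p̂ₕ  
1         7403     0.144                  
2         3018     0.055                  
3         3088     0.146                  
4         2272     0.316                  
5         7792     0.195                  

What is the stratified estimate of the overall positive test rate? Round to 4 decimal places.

0.1663

N = 7403 + 3018 + 3088 + 2272 + 7792 = 23573.
Overall proportion = Σ (Nₕ/N)·p̂ₕ.
Σ Nₕp̂ₕ = 1066.032 + 165.99 + 450.848 + 717.952 + 1519.44 = 3920.262.
3920.262 / 23573 = 0.166303... → 0.1663.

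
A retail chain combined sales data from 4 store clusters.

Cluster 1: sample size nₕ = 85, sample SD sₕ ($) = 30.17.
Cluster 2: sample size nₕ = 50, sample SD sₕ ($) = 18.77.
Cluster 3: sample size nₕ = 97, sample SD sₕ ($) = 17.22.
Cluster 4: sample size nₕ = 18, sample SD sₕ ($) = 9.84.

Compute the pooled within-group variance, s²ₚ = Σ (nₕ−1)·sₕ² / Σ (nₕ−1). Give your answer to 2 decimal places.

Degrees of freedom: 84 + 49 + 96 + 17 = 246.
Σ(nₕ−1)sₕ² = 84·910.2289 + 49·352.3129 + 96·296.5284 + 17·96.8256 = 123835.3213.
s²ₚ = 123835.3213 / 246 = 503.3956... → 503.40.

503.40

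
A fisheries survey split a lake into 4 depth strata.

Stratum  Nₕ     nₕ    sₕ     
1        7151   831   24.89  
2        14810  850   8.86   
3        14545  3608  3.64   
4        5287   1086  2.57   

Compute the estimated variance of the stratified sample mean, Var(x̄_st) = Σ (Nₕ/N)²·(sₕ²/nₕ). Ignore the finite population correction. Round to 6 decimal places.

0.033965

N = 41793; Wₕ = Nₕ/N.
stratum 1: (7151/41793)²·24.89²/831 = 0.021826054
stratum 2: (14810/41793)²·8.86²/850 = 0.011597157
stratum 3: (14545/41793)²·3.64²/3608 = 0.000444792
stratum 4: (5287/41793)²·2.57²/1086 = 0.000097330
Sum = 0.033965333 → 0.033965.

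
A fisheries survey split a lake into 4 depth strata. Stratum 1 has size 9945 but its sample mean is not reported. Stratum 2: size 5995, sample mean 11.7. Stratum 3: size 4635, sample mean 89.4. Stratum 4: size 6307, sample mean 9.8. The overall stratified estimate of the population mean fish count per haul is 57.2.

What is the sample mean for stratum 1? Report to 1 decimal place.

99.7

N = 9945 + 5995 + 4635 + 6307 = 26882.
Overall total = μ·N = 57.2·26882 = 1537650.4.
Subtract the known strata: 5995·11.7 + 4635·89.4 + 6307·9.8 = 546319.1.
Remaining total for stratum 1: 1537650.4 − 546319.1 = 991331.3.
Divide by its size: 991331.3 / 9945 = 99.681... → 99.7.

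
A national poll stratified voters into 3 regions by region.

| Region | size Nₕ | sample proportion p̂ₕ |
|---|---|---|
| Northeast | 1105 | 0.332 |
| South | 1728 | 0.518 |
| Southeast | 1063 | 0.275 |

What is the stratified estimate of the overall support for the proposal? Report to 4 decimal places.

N = 1105 + 1728 + 1063 = 3896.
Overall proportion = Σ (Nₕ/N)·p̂ₕ.
Σ Nₕp̂ₕ = 366.86 + 895.104 + 292.325 = 1554.289.
1554.289 / 3896 = 0.398945... → 0.3989.

0.3989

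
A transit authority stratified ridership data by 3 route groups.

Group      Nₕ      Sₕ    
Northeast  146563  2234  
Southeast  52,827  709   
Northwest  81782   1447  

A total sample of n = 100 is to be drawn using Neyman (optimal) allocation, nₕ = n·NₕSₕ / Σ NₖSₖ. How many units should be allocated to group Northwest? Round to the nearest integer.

24

Σ NₕSₕ = 146563·2234 + 52827·709 + 81782·1447 = 483214639.
Share for Northwest: 118338554/483214639 = 0.24490.
n_Northwest = 100 × 0.24490 = 24.490... → 24.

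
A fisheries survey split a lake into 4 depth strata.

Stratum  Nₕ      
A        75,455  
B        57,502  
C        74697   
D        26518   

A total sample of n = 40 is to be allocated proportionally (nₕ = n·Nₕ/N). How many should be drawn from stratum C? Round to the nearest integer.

Share of stratum C = 74697/234172 = 0.31898.
Allocate 40 × 0.31898 = 12.759... → 13.

13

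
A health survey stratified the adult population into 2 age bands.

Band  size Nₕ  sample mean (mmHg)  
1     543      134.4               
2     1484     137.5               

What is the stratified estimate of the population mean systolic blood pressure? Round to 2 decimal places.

N = 543 + 1484 = 2027.
Overall mean = Σ (Nₕ/N)·x̄ₕ — weight by population share, not a simple average.
Σ Nₕx̄ₕ = 543·134.4 + 1484·137.5 = 72979.2 + 204050 = 277029.2.
Divide by N: 277029.2 / 2027 = 136.6696... → 136.67.

136.67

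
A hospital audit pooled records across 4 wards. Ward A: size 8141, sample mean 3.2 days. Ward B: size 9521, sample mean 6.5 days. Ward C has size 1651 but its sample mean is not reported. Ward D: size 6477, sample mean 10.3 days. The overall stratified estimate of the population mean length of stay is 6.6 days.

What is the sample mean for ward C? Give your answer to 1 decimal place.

N = 8141 + 9521 + 1651 + 6477 = 25790.
Overall total = μ·N = 6.6·25790 = 170214.
Subtract the known strata: 8141·3.2 + 9521·6.5 + 6477·10.3 = 154650.8.
Remaining total for ward C: 170214 − 154650.8 = 15563.2.
Divide by its size: 15563.2 / 1651 = 9.427... → 9.4.

9.4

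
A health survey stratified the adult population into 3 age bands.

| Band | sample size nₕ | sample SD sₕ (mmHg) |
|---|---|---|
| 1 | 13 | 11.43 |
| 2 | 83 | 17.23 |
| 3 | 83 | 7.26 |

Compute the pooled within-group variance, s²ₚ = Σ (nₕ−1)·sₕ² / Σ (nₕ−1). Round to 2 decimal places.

171.78

1: (13−1)·11.43² = 12·130.6449 = 1567.7388
2: (83−1)·17.23² = 82·296.8729 = 24343.5778
3: (83−1)·7.26² = 82·52.7076 = 4322.0232
Numerator = 30233.3398; denominator = Σ(nₕ−1) = 176.
s²ₚ = 30233.3398/176 = 171.7803... → 171.78.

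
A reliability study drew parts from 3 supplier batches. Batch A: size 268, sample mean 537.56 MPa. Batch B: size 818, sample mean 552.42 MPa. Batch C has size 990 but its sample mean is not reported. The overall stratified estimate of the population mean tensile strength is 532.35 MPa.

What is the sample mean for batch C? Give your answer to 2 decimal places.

514.36

N = 268 + 818 + 990 = 2076.
Overall total = μ·N = 532.35·2076 = 1105158.6.
Subtract the known strata: 268·537.56 + 818·552.42 = 595945.64.
Remaining total for batch C: 1105158.6 − 595945.64 = 509212.96.
Divide by its size: 509212.96 / 990 = 514.3565... → 514.36.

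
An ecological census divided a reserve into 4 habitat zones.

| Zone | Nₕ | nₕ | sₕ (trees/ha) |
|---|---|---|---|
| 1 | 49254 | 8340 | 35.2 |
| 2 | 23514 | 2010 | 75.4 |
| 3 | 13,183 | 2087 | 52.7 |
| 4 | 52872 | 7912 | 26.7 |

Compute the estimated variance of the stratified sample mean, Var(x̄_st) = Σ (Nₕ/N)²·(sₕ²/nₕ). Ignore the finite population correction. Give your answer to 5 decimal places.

N = 138823; Wₕ = Nₕ/N.
zone 1: (49254/138823)²·35.2²/8340 = 0.01870163
zone 2: (23514/138823)²·75.4²/2010 = 0.08114781
zone 3: (13183/138823)²·52.7²/2087 = 0.01200064
zone 4: (52872/138823)²·26.7²/7912 = 0.01306968
Sum = 0.12491976 → 0.12492.

0.12492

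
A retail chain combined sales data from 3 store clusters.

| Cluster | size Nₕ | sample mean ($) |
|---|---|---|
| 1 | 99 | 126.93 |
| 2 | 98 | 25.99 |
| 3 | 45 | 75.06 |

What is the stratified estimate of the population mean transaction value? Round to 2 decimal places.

76.41

N = 242; weights Wₕ = Nₕ/N = (0.4091, 0.4050, 0.1860).
x̄_st = Σ Wₕ·x̄ₕ = 0.4091·126.93 + 0.4050·25.99 + 0.1860·75.06 ≈ 76.4082...
→ 76.41.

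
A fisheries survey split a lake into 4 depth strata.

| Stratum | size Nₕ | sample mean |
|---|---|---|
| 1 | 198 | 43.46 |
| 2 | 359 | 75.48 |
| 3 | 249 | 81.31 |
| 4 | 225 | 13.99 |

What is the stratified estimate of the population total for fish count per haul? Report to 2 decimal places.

1: 198·43.46 = 8605.08
2: 359·75.48 = 27097.32
3: 249·81.31 = 20246.19
4: 225·13.99 = 3147.75
τ̂ = Σ Nₕx̄ₕ = 59096.34.

59096.34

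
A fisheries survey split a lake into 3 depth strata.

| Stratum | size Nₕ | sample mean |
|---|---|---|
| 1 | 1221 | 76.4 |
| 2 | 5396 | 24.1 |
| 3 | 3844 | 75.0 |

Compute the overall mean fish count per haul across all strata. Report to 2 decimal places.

x̄_st = (Σ Nₕx̄ₕ) / (Σ Nₕ) = (1221·76.4 + 5396·24.1 + 3844·75.0) / 10461
= 511628 / 10461 = 48.9081... → 48.91.

48.91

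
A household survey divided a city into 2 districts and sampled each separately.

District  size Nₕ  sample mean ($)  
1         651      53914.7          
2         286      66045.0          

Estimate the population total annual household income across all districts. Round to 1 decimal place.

1: 651·53914.7 = 35098469.7
2: 286·66045.0 = 18888870
τ̂ = Σ Nₕx̄ₕ = 53987339.7.

53987339.7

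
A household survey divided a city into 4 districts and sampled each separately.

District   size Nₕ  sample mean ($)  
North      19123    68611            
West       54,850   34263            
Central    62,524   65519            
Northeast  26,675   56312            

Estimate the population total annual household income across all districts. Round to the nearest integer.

8790006259

Population total = Σ Nₕ·x̄ₕ (each stratum's size times its mean).
19123·68611 + 54850·34263 + 62524·65519 + 26675·56312 = 1312048153 + 1879325550 + 4096509956 + 1502122600 = 8790006259.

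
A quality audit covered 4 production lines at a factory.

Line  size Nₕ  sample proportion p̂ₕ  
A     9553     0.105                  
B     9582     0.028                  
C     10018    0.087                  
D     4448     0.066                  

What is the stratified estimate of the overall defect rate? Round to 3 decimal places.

0.073

N = 9553 + 9582 + 10018 + 4448 = 33601.
Overall proportion = Σ (Nₕ/N)·p̂ₕ.
Σ Nₕp̂ₕ = 1003.065 + 268.296 + 871.566 + 293.568 = 2436.495.
2436.495 / 33601 = 0.07251... → 0.073.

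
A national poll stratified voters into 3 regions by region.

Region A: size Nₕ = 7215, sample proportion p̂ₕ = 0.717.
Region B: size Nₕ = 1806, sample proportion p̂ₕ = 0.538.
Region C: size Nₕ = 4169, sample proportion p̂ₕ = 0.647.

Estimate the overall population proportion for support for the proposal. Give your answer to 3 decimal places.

Wₕ = Nₕ/N with N = 13190: 0.5470, 0.1369, 0.3161.
p̂_st = 0.5470·0.717 + 0.1369·0.538 + 0.3161·0.647 ≈ 0.67037... → 0.670.

0.670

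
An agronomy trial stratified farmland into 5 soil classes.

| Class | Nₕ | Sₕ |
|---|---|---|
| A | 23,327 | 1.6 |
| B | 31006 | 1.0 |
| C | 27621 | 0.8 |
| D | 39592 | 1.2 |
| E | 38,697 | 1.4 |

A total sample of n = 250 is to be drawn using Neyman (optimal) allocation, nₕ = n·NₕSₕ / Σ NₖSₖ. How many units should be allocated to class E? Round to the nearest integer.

A: NₕSₕ = 23327·1.6 = 37323.2
B: NₕSₕ = 31006·1.0 = 31006
C: NₕSₕ = 27621·0.8 = 22096.8
D: NₕSₕ = 39592·1.2 = 47510.4
E: NₕSₕ = 38697·1.4 = 54175.8
Σ NₕSₕ = 192112.2.
n_E = 250·54175.8/192112.2 = 70.500... → 71.

71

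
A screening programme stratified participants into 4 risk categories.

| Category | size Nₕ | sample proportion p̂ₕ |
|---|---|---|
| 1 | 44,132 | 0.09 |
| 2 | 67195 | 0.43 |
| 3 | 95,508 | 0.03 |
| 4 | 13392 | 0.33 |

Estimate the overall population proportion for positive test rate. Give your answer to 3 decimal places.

0.182

Wₕ = Nₕ/N with N = 220227: 0.2004, 0.3051, 0.4337, 0.0608.
p̂_st = 0.2004·0.09 + 0.3051·0.43 + 0.4337·0.03 + 0.0608·0.33 ≈ 0.18231... → 0.182.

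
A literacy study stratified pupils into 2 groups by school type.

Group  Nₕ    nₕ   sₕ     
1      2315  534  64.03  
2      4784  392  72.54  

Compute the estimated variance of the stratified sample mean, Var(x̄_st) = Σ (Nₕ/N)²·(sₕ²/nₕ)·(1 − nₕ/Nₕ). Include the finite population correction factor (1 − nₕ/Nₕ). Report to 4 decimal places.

N = 7099. Term for each stratum: Wₕ²sₕ²/nₕ·(1−nₕ/Nₕ).
Var(x̄_st) = 0.6281253 + 5.5966505 = 6.2247758 → 6.2248.

6.2248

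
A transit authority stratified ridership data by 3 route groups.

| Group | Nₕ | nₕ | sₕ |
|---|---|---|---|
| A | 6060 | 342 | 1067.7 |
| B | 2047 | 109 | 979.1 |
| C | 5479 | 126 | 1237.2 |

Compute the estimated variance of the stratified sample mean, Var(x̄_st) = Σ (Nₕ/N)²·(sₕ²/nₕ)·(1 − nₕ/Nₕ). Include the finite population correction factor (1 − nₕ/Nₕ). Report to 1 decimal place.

2745.1

N = 13586; Wₕ = Nₕ/N.
group A: (6060/13586)²·1067.7²/342·(1 − 342/6060) = 625.7573
group B: (2047/13586)²·979.1²/109·(1 − 109/2047) = 189.0236
group C: (5479/13586)²·1237.2²/126·(1 − 126/5479) = 1930.2991
Sum = 2745.0800 → 2745.1.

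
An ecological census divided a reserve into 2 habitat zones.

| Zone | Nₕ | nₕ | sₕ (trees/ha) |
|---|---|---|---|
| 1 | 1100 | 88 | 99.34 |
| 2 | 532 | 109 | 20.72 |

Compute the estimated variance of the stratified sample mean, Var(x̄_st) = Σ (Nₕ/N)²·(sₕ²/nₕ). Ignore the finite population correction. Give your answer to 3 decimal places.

N = 1632; Wₕ = Nₕ/N.
zone 1: (1100/1632)²·99.34²/88 = 50.946071
zone 2: (532/1632)²·20.72²/109 = 0.418539
Sum = 51.364611 → 51.365.

51.365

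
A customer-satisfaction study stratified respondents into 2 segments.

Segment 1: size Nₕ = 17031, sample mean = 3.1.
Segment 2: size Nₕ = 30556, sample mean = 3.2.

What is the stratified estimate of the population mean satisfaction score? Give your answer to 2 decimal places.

3.16

x̄_st = (Σ Nₕx̄ₕ) / (Σ Nₕ) = (17031·3.1 + 30556·3.2) / 47587
= 150575.3 / 47587 = 3.1642... → 3.16.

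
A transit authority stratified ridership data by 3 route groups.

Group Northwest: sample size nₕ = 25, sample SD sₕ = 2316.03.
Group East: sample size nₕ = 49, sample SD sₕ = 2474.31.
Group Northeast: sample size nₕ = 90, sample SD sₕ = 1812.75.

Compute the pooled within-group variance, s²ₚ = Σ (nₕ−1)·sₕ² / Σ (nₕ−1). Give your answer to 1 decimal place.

4441375.9

Degrees of freedom: 24 + 48 + 89 = 161.
Σ(nₕ−1)sₕ² = 24·5363994.9609 + 48·6122209.9761 + 89·3286062.5625 = 715061525.9769.
s²ₚ = 715061525.9769 / 161 = 4441375.938... → 4441375.9.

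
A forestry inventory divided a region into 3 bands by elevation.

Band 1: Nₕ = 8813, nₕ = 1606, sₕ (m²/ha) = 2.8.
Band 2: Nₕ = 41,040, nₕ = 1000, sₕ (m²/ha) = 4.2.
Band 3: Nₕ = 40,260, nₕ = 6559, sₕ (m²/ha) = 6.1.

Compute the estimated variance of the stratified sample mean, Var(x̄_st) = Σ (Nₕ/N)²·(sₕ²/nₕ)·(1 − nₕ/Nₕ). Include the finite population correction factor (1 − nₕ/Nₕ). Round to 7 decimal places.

0.0045557

N = 90113; Wₕ = Nₕ/N.
band 1: (8813/90113)²·2.8²/1606·(1 − 1606/8813) = 0.0000381833
band 2: (41040/90113)²·4.2²/1000·(1 − 1000/41040) = 0.0035696456
band 3: (40260/90113)²·6.1²/6559·(1 − 6559/40260) = 0.0009479026
Sum = 0.0045557315 → 0.0045557.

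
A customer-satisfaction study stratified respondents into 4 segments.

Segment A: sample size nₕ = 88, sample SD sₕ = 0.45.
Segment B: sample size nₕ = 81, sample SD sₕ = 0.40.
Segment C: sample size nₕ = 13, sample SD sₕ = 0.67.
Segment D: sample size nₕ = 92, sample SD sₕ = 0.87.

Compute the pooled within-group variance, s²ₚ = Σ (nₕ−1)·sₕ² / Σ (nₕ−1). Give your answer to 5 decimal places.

Degrees of freedom: 87 + 80 + 12 + 91 = 270.
Σ(nₕ−1)sₕ² = 87·0.2025 + 80·0.16 + 12·0.4489 + 91·0.7569 = 104.6822.
s²ₚ = 104.6822 / 270 = 0.3877119... → 0.38771.

0.38771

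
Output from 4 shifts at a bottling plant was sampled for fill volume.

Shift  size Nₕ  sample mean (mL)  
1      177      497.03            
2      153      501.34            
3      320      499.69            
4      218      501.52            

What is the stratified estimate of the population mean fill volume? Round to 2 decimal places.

499.90

N = 868; weights Wₕ = Nₕ/N = (0.2039, 0.1763, 0.3687, 0.2512).
x̄_st = Σ Wₕ·x̄ₕ = 0.2039·497.03 + 0.1763·501.34 + 0.3687·499.69 + 0.2512·501.52 ≈ 499.8980...
→ 499.90.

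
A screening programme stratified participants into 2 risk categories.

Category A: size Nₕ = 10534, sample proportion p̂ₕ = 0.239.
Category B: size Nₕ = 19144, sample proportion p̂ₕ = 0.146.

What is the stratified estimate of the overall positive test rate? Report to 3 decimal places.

N = 10534 + 19144 = 29678.
Overall proportion = Σ (Nₕ/N)·p̂ₕ.
Σ Nₕp̂ₕ = 2517.626 + 2795.024 = 5312.65.
5312.65 / 29678 = 0.17901... → 0.179.

0.179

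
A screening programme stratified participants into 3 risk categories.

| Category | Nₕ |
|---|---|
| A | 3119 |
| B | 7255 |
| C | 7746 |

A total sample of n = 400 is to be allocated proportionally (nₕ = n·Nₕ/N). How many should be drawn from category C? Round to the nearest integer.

N = 3119 + 7255 + 7746 = 18120.
n_C = 400·7746/18120 = 170.993... → 171.

171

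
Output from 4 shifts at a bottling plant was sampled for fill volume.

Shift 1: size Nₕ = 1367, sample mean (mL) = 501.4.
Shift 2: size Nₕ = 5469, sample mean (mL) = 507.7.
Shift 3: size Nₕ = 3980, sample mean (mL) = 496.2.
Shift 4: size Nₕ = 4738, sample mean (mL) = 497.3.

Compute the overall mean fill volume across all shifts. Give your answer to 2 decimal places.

501.04

x̄_st = (Σ Nₕx̄ₕ) / (Σ Nₕ) = (1367·501.4 + 5469·507.7 + 3980·496.2 + 4738·497.3) / 15554
= 7793108.5 / 15554 = 501.0356... → 501.04.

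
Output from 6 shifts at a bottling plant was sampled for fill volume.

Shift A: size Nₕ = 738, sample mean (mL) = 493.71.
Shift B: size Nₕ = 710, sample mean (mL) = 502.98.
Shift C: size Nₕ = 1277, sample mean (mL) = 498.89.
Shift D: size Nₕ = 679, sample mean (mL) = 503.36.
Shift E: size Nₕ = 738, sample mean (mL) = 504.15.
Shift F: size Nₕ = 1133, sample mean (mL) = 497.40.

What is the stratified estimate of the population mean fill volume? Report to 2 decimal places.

499.71

N = 5275; weights Wₕ = Nₕ/N = (0.1399, 0.1346, 0.2421, 0.1287, 0.1399, 0.2148).
x̄_st = Σ Wₕ·x̄ₕ = 0.1399·493.71 + 0.1346·502.98 + 0.2421·498.89 + 0.1287·503.36 + 0.1399·504.15 + 0.2148·497.40 ≈ 499.7070...
→ 499.71.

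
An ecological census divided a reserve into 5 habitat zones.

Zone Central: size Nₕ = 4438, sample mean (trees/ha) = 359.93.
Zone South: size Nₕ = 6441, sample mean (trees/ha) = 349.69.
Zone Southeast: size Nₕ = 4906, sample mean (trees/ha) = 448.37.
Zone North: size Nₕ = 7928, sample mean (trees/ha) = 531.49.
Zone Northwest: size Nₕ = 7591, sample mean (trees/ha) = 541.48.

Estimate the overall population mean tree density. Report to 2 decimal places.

459.16

x̄_st = (Σ Nₕx̄ₕ) / (Σ Nₕ) = (4438·359.93 + 6441·349.69 + 4906·448.37 + 7928·531.49 + 7591·541.48) / 31304
= 14373453.25 / 31304 = 459.1571... → 459.16.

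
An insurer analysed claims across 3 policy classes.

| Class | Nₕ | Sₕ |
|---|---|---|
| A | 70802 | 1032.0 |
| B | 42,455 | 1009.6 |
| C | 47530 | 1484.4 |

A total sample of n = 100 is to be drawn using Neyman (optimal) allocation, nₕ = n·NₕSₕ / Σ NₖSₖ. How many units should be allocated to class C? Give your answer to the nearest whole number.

38

Σ NₕSₕ = 70802·1032.0 + 42455·1009.6 + 47530·1484.4 = 186483764.
Share for C: 70553532/186483764 = 0.37834.
n_C = 100 × 0.37834 = 37.834... → 38.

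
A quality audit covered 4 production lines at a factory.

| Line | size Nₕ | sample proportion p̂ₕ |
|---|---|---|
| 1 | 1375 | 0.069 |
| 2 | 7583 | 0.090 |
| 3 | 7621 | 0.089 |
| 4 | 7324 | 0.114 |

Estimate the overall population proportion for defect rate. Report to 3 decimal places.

0.096

Wₕ = Nₕ/N with N = 23903: 0.0575, 0.3172, 0.3188, 0.3064.
p̂_st = 0.0575·0.069 + 0.3172·0.090 + 0.3188·0.089 + 0.3064·0.114 ≈ 0.09583... → 0.096.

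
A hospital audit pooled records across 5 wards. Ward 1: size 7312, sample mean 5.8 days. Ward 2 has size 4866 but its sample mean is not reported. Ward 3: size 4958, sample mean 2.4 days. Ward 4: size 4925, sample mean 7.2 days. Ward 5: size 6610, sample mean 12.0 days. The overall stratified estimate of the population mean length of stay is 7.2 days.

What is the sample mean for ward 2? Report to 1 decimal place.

Σ Nₕx̄ₕ = N·μ, so 4866·x̄_2 = 28671·7.2 − (7312·5.8 + 4958·2.4 + 4925·7.2 + 6610·12.0).
= 206431.2 − 169088.8 = 37342.4.
x̄_2 = 37342.4 / 4866 = 7.674... → 7.7.

7.7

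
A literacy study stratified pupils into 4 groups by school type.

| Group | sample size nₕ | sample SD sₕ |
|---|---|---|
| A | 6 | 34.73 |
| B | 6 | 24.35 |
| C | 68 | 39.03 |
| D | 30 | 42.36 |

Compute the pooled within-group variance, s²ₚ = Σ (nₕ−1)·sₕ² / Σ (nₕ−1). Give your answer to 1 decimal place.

1538.6

Degrees of freedom: 5 + 5 + 67 + 29 = 106.
Σ(nₕ−1)sₕ² = 5·1206.1729 + 5·592.9225 + 67·1523.3409 + 29·1794.3696 = 163096.0357.
s²ₚ = 163096.0357 / 106 = 1538.642... → 1538.6.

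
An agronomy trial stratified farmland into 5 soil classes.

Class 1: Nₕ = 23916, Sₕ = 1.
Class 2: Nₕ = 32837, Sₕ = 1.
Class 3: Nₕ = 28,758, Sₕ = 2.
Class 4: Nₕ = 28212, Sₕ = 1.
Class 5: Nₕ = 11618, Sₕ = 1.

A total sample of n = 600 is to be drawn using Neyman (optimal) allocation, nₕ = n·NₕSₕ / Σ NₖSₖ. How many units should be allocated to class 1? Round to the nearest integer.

93

1: NₕSₕ = 23916·1 = 23916
2: NₕSₕ = 32837·1 = 32837
3: NₕSₕ = 28758·2 = 57516
4: NₕSₕ = 28212·1 = 28212
5: NₕSₕ = 11618·1 = 11618
Σ NₕSₕ = 154099.
n_1 = 600·23916/154099 = 93.119... → 93.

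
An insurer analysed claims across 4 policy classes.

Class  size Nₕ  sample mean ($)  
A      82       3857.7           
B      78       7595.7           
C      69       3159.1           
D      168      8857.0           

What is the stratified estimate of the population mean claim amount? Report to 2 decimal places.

6586.27

N = 397; weights Wₕ = Nₕ/N = (0.2065, 0.1965, 0.1738, 0.4232).
x̄_st = Σ Wₕ·x̄ₕ = 0.2065·3857.7 + 0.1965·7595.7 + 0.1738·3159.1 + 0.4232·8857.0 ≈ 6586.2718...
→ 6586.27.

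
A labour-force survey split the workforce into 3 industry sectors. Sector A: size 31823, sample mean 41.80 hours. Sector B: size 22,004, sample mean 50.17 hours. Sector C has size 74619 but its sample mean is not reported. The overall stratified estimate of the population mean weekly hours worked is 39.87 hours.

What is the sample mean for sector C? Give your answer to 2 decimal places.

36.01

Σ Nₕx̄ₕ = N·μ, so 74619·x̄_C = 128446·39.87 − (31823·41.80 + 22004·50.17).
= 5121142.02 − 2434142.08 = 2686999.94.
x̄_C = 2686999.94 / 74619 = 36.0096... → 36.01.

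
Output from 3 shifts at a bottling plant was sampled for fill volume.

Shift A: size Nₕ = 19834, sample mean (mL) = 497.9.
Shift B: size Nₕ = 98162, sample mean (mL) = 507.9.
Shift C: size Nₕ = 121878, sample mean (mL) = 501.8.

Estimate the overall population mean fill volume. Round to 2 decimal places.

N = 19834 + 98162 + 121878 = 239874.
Weight each subgroup mean by Nₕ/N and sum.
Σ Nₕx̄ₕ = 19834·497.9 + 98162·507.9 + 121878·501.8 = 9875348.6 + 49856479.8 + 61158380.4 = 120890208.8.
Divide by N: 120890208.8 / 239874 = 503.9738... → 503.97.

503.97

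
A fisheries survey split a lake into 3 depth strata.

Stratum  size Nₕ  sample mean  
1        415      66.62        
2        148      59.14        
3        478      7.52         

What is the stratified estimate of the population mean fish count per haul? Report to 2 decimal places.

x̄_st = (Σ Nₕx̄ₕ) / (Σ Nₕ) = (415·66.62 + 148·59.14 + 478·7.52) / 1041
= 39994.58 / 1041 = 38.4194... → 38.42.

38.42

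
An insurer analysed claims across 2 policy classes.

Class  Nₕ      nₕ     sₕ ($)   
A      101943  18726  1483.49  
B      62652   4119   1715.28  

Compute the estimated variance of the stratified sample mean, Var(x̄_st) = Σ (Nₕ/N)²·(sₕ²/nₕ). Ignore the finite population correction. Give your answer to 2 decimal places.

N = 164595; Wₕ = Nₕ/N.
class A: (101943/164595)²·1483.49²/18726 = 45.08227
class B: (62652/164595)²·1715.28²/4119 = 103.49392
Sum = 148.57619 → 148.58.

148.58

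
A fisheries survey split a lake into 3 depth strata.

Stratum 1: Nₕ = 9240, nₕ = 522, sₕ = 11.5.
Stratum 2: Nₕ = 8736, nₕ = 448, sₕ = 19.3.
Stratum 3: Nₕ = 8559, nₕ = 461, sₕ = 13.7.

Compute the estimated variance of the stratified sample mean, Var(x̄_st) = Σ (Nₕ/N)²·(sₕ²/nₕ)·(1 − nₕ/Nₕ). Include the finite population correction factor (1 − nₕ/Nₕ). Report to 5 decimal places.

0.15456

N = 26535. Term for each stratum: Wₕ²sₕ²/nₕ·(1−nₕ/Nₕ).
Var(x̄_st) = 0.02898517 + 0.08549895 + 0.04007770 = 0.15456182 → 0.15456.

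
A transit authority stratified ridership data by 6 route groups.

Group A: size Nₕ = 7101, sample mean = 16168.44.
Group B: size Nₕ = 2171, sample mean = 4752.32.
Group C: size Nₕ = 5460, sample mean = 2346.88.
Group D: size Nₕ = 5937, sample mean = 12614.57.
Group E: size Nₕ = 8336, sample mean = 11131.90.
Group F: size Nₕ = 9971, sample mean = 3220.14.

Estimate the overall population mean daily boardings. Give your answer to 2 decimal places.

N = 7101 + 2171 + 5460 + 5937 + 8336 + 9971 = 38976.
The stratified mean weights each stratum mean by its population share Nₕ/N.
Σ Nₕx̄ₕ = 7101·16168.44 + 2171·4752.32 + 5460·2346.88 + 5937·12614.57 + 8336·11131.90 + 9971·3220.14 = 114812092.44 + 10317286.72 + 12813964.8 + 74892702.09 + 92795518.4 + 32108015.94 = 337739580.39.
Divide by N: 337739580.39 / 38976 = 8665.3217... → 8665.32.

8665.32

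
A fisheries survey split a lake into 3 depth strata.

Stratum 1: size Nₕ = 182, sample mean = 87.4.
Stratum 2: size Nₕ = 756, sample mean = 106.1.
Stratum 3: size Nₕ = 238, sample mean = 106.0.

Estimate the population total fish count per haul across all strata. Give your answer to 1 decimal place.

121346.4

1: 182·87.4 = 15906.8
2: 756·106.1 = 80211.6
3: 238·106.0 = 25228
τ̂ = Σ Nₕx̄ₕ = 121346.4.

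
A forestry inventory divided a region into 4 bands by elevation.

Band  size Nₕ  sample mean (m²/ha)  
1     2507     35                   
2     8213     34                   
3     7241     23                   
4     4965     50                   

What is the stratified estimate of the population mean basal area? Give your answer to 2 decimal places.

N = 2507 + 8213 + 7241 + 4965 = 22926.
Weight each subgroup mean by Nₕ/N and sum.
Σ Nₕx̄ₕ = 2507·35 + 8213·34 + 7241·23 + 4965·50 = 87745 + 279242 + 166543 + 248250 = 781780.
Divide by N: 781780 / 22926 = 34.1001... → 34.10.

34.10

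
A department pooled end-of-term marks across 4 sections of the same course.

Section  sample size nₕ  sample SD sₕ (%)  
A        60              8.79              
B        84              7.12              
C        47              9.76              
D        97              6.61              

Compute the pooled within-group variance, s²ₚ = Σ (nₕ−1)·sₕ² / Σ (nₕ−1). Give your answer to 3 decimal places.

A: (60−1)·8.79² = 59·77.2641 = 4558.5819
B: (84−1)·7.12² = 83·50.6944 = 4207.6352
C: (47−1)·9.76² = 46·95.2576 = 4381.8496
D: (97−1)·6.61² = 96·43.6921 = 4194.4416
Numerator = 17342.5083; denominator = Σ(nₕ−1) = 284.
s²ₚ = 17342.5083/284 = 61.06517... → 61.065.

61.065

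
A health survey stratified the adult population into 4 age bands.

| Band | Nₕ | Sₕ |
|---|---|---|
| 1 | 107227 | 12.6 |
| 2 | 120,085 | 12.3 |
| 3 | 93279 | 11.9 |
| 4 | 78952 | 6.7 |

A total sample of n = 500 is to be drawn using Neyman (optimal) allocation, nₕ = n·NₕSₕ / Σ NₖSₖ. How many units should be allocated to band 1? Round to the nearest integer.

1: NₕSₕ = 107227·12.6 = 1351060.2
2: NₕSₕ = 120085·12.3 = 1477045.5
3: NₕSₕ = 93279·11.9 = 1110020.1
4: NₕSₕ = 78952·6.7 = 528978.4
Σ NₕSₕ = 4467104.2.
n_1 = 500·1351060.2/4467104.2 = 151.223... → 151.

151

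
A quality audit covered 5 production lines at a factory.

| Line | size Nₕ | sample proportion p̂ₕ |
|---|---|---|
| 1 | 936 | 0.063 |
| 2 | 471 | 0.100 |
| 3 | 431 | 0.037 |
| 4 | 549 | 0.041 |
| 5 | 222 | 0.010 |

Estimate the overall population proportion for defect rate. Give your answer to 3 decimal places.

N = 936 + 471 + 431 + 549 + 222 = 2609.
Overall proportion = Σ (Nₕ/N)·p̂ₕ.
Σ Nₕp̂ₕ = 58.968 + 47.1 + 15.947 + 22.509 + 2.22 = 146.744.
146.744 / 2609 = 0.05625... → 0.056.

0.056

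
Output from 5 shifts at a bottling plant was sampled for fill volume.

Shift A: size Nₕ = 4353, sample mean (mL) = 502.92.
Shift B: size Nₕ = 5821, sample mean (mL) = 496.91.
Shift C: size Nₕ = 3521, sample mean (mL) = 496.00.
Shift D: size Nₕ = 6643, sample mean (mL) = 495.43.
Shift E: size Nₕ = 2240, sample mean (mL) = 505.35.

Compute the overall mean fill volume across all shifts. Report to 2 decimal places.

498.33

N = 22578; weights Wₕ = Nₕ/N = (0.1928, 0.2578, 0.1559, 0.2942, 0.0992).
x̄_st = Σ Wₕ·x̄ₕ = 0.1928·502.92 + 0.2578·496.91 + 0.1559·496.00 + 0.2942·495.43 + 0.0992·505.35 ≈ 498.3287...
→ 498.33.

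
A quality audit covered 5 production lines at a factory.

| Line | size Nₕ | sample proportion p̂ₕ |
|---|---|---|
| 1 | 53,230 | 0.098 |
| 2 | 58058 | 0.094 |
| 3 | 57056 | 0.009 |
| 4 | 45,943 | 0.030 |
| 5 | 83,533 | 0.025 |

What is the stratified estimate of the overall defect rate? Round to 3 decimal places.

0.049

N = 53230 + 58058 + 57056 + 45943 + 83533 = 297820.
Overall proportion = Σ (Nₕ/N)·p̂ₕ.
Σ Nₕp̂ₕ = 5216.54 + 5457.452 + 513.504 + 1378.29 + 2088.325 = 14654.111.
14654.111 / 297820 = 0.04920... → 0.049.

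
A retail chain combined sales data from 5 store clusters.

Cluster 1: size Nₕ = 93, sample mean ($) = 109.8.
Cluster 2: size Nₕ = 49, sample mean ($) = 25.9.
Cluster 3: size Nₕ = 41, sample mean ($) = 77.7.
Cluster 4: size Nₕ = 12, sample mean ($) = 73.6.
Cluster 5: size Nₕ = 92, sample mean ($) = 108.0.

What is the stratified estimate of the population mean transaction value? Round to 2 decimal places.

x̄_st = (Σ Nₕx̄ₕ) / (Σ Nₕ) = (93·109.8 + 49·25.9 + 41·77.7 + 12·73.6 + 92·108.0) / 287
= 25485.4 / 287 = 88.7993... → 88.80.

88.80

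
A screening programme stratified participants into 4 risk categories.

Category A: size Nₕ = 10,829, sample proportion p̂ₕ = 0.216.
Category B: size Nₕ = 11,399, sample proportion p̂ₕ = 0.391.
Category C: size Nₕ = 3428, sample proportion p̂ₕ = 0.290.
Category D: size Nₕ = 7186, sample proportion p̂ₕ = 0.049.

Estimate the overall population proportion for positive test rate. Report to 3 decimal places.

Wₕ = Nₕ/N with N = 32842: 0.3297, 0.3471, 0.1044, 0.2188.
p̂_st = 0.3297·0.216 + 0.3471·0.391 + 0.1044·0.290 + 0.2188·0.049 ≈ 0.24792... → 0.248.

0.248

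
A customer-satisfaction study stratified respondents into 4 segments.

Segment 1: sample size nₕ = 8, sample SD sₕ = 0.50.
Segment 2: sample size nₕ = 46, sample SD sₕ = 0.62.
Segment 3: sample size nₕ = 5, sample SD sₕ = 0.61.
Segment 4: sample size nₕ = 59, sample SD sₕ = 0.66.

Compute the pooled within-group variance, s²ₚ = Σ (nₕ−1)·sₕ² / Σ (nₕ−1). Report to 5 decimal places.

1: (8−1)·0.50² = 7·0.25 = 1.75
2: (46−1)·0.62² = 45·0.3844 = 17.298
3: (5−1)·0.61² = 4·0.3721 = 1.4884
4: (59−1)·0.66² = 58·0.4356 = 25.2648
Numerator = 45.8012; denominator = Σ(nₕ−1) = 114.
s²ₚ = 45.8012/114 = 0.4017649... → 0.40176.

0.40176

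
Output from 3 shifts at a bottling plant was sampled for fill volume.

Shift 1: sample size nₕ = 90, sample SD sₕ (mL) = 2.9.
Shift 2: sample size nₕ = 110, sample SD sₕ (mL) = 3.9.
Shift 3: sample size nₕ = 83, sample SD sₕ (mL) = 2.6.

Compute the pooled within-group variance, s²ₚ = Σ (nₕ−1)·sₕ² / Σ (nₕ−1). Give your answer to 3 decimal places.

10.574

1: (90−1)·2.9² = 89·8.41 = 748.49
2: (110−1)·3.9² = 109·15.21 = 1657.89
3: (83−1)·2.6² = 82·6.76 = 554.32
Numerator = 2960.7; denominator = Σ(nₕ−1) = 280.
s²ₚ = 2960.7/280 = 10.57393... → 10.574.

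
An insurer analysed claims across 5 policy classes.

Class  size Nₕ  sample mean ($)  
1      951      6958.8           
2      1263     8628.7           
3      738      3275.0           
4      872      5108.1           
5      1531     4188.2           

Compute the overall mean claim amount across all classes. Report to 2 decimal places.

5751.49

N = 5355; weights Wₕ = Nₕ/N = (0.1776, 0.2359, 0.1378, 0.1628, 0.2859).
x̄_st = Σ Wₕ·x̄ₕ = 0.1776·6958.8 + 0.2359·8628.7 + 0.1378·3275.0 + 0.1628·5108.1 + 0.2859·4188.2 ≈ 5751.4873...
→ 5751.49.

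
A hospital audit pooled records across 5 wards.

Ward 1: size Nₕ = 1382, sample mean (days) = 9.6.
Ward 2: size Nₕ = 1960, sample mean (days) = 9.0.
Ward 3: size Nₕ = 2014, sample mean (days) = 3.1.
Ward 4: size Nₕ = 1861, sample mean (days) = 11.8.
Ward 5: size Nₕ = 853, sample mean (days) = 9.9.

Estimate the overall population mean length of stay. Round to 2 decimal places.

N = 8070; weights Wₕ = Nₕ/N = (0.1713, 0.2429, 0.2496, 0.2306, 0.1057).
x̄_st = Σ Wₕ·x̄ₕ = 0.1713·9.6 + 0.2429·9.0 + 0.2496·3.1 + 0.2306·11.8 + 0.1057·9.9 ≈ 8.3711...
→ 8.37.

8.37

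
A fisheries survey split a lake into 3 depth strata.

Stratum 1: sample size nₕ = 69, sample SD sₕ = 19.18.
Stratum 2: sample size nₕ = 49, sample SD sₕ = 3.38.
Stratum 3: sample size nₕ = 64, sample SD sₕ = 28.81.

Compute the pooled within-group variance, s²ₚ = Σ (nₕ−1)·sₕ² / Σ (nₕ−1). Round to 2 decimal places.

1: (69−1)·19.18² = 68·367.8724 = 25015.3232
2: (49−1)·3.38² = 48·11.4244 = 548.3712
3: (64−1)·28.81² = 63·830.0161 = 52291.0143
Numerator = 77854.7087; denominator = Σ(nₕ−1) = 179.
s²ₚ = 77854.7087/179 = 434.9425... → 434.94.

434.94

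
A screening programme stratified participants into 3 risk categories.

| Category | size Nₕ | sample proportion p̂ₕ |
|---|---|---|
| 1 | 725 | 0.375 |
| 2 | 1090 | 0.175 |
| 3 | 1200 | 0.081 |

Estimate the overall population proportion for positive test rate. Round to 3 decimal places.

0.186

N = 725 + 1090 + 1200 = 3015.
Overall proportion = Σ (Nₕ/N)·p̂ₕ.
Σ Nₕp̂ₕ = 271.875 + 190.75 + 97.2 = 559.825.
559.825 / 3015 = 0.18568... → 0.186.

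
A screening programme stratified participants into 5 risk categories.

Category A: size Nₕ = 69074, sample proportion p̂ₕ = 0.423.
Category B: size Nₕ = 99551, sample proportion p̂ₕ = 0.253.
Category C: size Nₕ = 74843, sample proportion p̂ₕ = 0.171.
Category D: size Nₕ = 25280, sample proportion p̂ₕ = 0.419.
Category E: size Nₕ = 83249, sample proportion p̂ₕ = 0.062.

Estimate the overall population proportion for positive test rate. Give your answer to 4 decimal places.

0.2357

N = 69074 + 99551 + 74843 + 25280 + 83249 = 351997.
Overall proportion = Σ (Nₕ/N)·p̂ₕ.
Σ Nₕp̂ₕ = 29218.302 + 25186.403 + 12798.153 + 10592.32 + 5161.438 = 82956.616.
82956.616 / 351997 = 0.235674... → 0.2357.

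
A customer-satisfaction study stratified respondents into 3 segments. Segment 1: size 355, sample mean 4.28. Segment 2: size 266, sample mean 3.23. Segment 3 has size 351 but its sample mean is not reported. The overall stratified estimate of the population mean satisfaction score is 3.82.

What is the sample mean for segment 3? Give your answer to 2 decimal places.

Σ Nₕx̄ₕ = N·μ, so 351·x̄_3 = 972·3.82 − (355·4.28 + 266·3.23).
= 3713.04 − 2378.58 = 1334.46.
x̄_3 = 1334.46 / 351 = 3.8019... → 3.80.

3.80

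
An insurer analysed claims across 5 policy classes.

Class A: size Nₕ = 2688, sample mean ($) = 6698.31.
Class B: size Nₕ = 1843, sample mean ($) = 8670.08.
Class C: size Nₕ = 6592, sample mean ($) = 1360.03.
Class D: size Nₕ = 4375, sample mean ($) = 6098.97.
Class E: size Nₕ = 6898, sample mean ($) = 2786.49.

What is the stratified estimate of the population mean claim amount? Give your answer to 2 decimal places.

3967.38

x̄_st = (Σ Nₕx̄ₕ) / (Σ Nₕ) = (2688·6698.31 + 1843·8670.08 + 6592·1360.03 + 4375·6098.97 + 6898·2786.49) / 22396
= 88853534.25 / 22396 = 3967.3841... → 3967.38.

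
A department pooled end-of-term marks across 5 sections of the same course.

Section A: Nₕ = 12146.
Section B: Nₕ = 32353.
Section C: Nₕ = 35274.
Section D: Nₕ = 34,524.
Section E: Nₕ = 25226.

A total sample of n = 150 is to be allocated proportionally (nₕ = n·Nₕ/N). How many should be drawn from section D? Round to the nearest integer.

Share of section D = 34524/139523 = 0.24744.
Allocate 150 × 0.24744 = 37.116... → 37.

37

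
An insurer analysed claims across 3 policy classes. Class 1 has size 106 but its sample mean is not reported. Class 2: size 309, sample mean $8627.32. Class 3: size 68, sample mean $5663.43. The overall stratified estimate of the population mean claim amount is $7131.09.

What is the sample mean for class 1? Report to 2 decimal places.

Σ Nₕx̄ₕ = N·μ, so 106·x̄_1 = 483·7131.09 − (309·8627.32 + 68·5663.43).
= 3444316.47 − 3050955.12 = 393361.35.
x̄_1 = 393361.35 / 106 = 3710.9561... → 3710.96.

3710.96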